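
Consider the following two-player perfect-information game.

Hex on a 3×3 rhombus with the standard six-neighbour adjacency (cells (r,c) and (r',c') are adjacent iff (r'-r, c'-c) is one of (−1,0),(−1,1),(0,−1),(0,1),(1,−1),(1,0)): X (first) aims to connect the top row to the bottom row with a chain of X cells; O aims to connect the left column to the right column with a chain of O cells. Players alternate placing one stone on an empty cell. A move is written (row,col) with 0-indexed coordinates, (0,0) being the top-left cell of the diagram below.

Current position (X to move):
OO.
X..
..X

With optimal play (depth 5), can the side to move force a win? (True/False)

X winning at [OO./X../..X]: True

[OO./X../..X] X move#1: (0,2):+1/OOX/X../..X*, (1,1):-1/OO./XX./..X, (1,2):-1/OO./X.X/..X, (2,0):-1/OO./X../X.X, (2,1):-1/OO./X../.XX
[OOX/X../..X] O move#2: (1,1):-1/OOX/XO./..X*, (1,2):-1/OOX/X.O/..X, (2,0):-1/OOX/X../O.X, (2,1):-1/OOX/X../.OX
[OOX/XO./..X] X move#3: (1,2):+1/OOX/XOX/..X*, (2,0):-1/OOX/XO./X.X, (2,1):-1/OOX/XO./.XX
[OOX/XOX/..X] end (terminal -1, O#4); searched OO./X../..X to 5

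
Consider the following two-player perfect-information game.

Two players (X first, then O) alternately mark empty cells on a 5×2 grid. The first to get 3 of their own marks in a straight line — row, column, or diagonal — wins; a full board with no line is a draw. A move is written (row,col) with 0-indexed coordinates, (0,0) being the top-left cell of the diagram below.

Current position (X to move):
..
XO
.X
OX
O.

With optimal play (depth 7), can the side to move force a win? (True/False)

X winning at [../XO/.X/OX/O.]: True

ply 1, X at ../XO/.X/OX/O. | (0,0)=-1→X./XO/.X/OX/O.; (0,1)=-1→.X/XO/.X/OX/O.; (2,0)=+1→../XO/XX/OX/O.*; (4,1)=+1→../XO/.X/OX/OX
ply 2, O at ../XO/XX/OX/O. | (0,0)=-1→O./XO/XX/OX/O.*; (0,1)=-1→.O/XO/XX/OX/O.; (4,1)=-1→../XO/XX/OX/OO
ply 3, X at O./XO/XX/OX/O. | (0,1)=+0→OX/XO/XX/OX/O.; (4,1)=+1→O./XO/XX/OX/OX*
ply 4: O./XO/XX/OX/OX is terminal -1 (O); from ../XO/.X/OX/O. depth 7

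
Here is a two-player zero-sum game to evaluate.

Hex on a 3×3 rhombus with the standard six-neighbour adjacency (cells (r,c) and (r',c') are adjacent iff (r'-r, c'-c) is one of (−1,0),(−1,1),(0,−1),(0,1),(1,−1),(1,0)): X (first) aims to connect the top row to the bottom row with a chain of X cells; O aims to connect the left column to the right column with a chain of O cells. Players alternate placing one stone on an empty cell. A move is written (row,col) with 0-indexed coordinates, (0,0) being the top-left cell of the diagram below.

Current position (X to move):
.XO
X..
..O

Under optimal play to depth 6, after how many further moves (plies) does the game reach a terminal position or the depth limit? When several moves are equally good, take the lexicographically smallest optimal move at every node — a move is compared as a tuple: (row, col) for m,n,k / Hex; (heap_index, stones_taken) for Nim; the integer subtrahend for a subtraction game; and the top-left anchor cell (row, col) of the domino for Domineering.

PV length from [.XO/X../..O]: 5 plies

ply 1, X at .XO/X../..O | (0,0)=-1→XXO/X../..O; (1,1)=+1→.XO/XX./..O*; (1,2)=-1→.XO/X.X/..O; (2,0)=+1→.XO/X../X.O; (2,1)=+1→.XO/X../.XO
ply 2, O at .XO/XX./..O | (0,0)=-1→OXO/XX./..O*; (1,2)=-1→.XO/XXO/..O; (2,0)=-1→.XO/XX./O.O; (2,1)=-1→.XO/XX./.OO
ply 3, X at OXO/XX./..O | (1,2)=+1→OXO/XXX/..O*; (2,0)=+1→OXO/XX./X.O; (2,1)=+1→OXO/XX./.XO
ply 4, O at OXO/XXX/..O | (2,0)=-1→OXO/XXX/O.O*; (2,1)=-1→OXO/XXX/.OO
ply 5, X at OXO/XXX/O.O | (2,1)=+1→OXO/XXX/OXO*
ply 6: OXO/XXX/OXO is terminal -1 (O); from .XO/X../..O depth 6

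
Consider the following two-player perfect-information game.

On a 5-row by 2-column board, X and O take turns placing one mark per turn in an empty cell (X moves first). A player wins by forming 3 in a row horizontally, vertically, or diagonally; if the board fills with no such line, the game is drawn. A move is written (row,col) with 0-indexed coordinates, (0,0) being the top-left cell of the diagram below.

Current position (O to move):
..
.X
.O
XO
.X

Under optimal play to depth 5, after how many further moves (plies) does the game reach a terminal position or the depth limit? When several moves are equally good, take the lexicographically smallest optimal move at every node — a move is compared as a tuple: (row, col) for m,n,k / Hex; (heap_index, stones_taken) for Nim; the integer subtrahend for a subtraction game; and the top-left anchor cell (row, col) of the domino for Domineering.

ply 1, O at ../.X/.O/XO/.X | (0,0)=-1→O./.X/.O/XO/.X; (0,1)=-1→.O/.X/.O/XO/.X; (1,0)=+0→../OX/.O/XO/.X*; (2,0)=+0→../.X/OO/XO/.X; (4,0)=+0→../.X/.O/XO/OX
ply 2, X at ../OX/.O/XO/.X | (0,0)=+0→X./OX/.O/XO/.X*; (0,1)=+0→.X/OX/.O/XO/.X; (2,0)=+0→../OX/XO/XO/.X; (4,0)=+0→../OX/.O/XO/XX
ply 3, O at X./OX/.O/XO/.X | (0,1)=+0→XO/OX/.O/XO/.X*; (2,0)=+0→X./OX/OO/XO/.X; (4,0)=+0→X./OX/.O/XO/OX
ply 4, X at XO/OX/.O/XO/.X | (2,0)=+0→XO/OX/XO/XO/.X*; (4,0)=+0→XO/OX/.O/XO/XX
ply 5, O at XO/OX/XO/XO/.X | (4,0)=+0→XO/OX/XO/XO/OX*
ply 6: XO/OX/XO/XO/OX is terminal +0 (X); from ../.X/.O/XO/.X depth 5

PV length from [../.X/.O/XO/.X]: 5 plies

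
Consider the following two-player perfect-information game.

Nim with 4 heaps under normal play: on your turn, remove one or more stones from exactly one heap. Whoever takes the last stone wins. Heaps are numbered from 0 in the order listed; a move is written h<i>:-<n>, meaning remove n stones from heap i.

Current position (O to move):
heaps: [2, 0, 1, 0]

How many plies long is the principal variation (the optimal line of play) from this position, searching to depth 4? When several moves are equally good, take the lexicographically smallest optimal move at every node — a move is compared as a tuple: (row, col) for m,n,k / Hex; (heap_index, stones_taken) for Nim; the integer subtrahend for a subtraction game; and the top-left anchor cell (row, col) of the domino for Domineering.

PV length from [(2,0,1,0)]: 3 plies

[(2,0,1,0)] O move#1: h0:-1:+1/(1,0,1,0)*, h0:-2:-1/(0,0,1,0), h2:-1:-1/(2,0,0,0)
[(1,0,1,0)] X move#2: h0:-1:-1/(0,0,1,0)*, h2:-1:-1/(1,0,0,0)
[(0,0,1,0)] O move#3: h2:-1:+1/(0,0,0,0)*
[(0,0,0,0)] end (terminal -1, X#4); searched (2,0,1,0) to 4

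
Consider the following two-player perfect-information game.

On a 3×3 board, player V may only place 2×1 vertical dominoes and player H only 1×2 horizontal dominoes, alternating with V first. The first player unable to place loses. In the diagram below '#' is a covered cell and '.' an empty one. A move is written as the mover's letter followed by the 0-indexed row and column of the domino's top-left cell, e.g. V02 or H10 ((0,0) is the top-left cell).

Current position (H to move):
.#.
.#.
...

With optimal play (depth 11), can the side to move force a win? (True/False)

H winning at [.#./.#./...]: False

[.#./.#./...] H move#1: H20:-1/.#./.#./##.*, H21:-1/.#./.#./.##
[.#./.#./##.] V move#2: V00:+1/##./##./##.*, V02:+1/.##/.##/##., V12:+1/.#./.##/###
[##./##./##.] end (terminal -1, H#3); searched .#./.#./... to 11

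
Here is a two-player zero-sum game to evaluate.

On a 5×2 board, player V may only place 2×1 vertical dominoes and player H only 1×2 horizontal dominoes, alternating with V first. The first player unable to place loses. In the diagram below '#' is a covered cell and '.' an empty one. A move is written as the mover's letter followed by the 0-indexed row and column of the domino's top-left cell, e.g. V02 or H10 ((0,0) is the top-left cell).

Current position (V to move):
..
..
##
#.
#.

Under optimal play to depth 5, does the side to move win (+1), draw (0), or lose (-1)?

value(../../##/#./#., V) = +1

ply 1, V at ../../##/#./#. | V00=+1→#./#./##/#./#.*; V01=+1→.#/.#/##/#./#.; V31=-1→../../##/##/##
ply 2: #./#./##/#./#. is terminal -1 (H); from ../../##/#./#. depth 5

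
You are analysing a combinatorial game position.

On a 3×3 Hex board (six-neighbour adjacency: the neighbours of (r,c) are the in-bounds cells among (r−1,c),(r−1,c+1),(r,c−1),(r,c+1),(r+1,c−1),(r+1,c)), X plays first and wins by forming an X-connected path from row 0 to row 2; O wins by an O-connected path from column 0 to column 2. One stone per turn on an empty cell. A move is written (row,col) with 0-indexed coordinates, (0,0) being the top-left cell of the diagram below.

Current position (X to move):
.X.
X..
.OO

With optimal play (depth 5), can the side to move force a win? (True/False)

X winning at [.X./X../.OO]: True

ply 1, X at .X./X../.OO | (0,0)=-1→XX./X../.OO; (0,2)=-1→.XX/X../.OO; (1,1)=-1→.X./XX./.OO; (1,2)=-1→.X./X.X/.OO; (2,0)=+1→.X./X../XOO*
ply 2: .X./X../XOO is terminal -1 (O); from .X./X../.OO depth 5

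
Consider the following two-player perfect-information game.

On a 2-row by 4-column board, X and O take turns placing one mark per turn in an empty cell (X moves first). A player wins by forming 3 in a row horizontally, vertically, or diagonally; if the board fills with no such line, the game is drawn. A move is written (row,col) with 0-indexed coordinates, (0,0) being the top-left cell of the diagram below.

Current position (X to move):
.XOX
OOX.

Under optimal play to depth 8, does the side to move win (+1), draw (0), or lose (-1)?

value(.XOX/OOX., X) = 0

p1 X@[.XOX/OOX.]: (0,0)[XXOX/OOX.]+0* (1,3)[.XOX/OOXX]+0
p2 O@[XXOX/OOX.]: (1,3)[XXOX/OOXO]+0*
p3 X@[XXOX/OOXO] terminal +0; root [.XOX/OOX.] d8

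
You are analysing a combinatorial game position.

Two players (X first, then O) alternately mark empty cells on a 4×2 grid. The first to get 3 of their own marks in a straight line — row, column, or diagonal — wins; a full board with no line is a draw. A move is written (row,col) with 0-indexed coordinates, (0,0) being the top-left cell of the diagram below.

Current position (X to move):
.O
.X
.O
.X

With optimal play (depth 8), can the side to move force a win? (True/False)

X winning at [.O/.X/.O/.X]: False

p1 X@[.O/.X/.O/.X]: (0,0)[XO/.X/.O/.X]+0* (1,0)[.O/XX/.O/.X]+0 (2,0)[.O/.X/XO/.X]+0 (3,0)[.O/.X/.O/XX]+0
p2 O@[XO/.X/.O/.X]: (1,0)[XO/OX/.O/.X]+0* (2,0)[XO/.X/OO/.X]+0 (3,0)[XO/.X/.O/OX]+0
p3 X@[XO/OX/.O/.X]: (2,0)[XO/OX/XO/.X]+0* (3,0)[XO/OX/.O/XX]+0
p4 O@[XO/OX/XO/.X]: (3,0)[XO/OX/XO/OX]+0*
p5 X@[XO/OX/XO/OX] terminal +0; root [.O/.X/.O/.X] d8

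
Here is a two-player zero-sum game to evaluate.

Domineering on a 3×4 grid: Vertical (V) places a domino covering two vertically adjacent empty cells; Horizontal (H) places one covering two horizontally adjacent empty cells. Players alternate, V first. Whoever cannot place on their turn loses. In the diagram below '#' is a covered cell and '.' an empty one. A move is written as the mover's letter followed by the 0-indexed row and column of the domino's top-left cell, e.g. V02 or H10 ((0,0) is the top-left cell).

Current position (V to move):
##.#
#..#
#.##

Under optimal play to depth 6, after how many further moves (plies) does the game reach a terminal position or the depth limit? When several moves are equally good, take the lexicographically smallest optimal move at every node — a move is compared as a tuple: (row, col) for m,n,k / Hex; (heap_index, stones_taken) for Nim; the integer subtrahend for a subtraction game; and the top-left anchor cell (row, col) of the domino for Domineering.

PV length from [##.#/#..#/#.##]: 1 ply

p1 V@[##.#/#..#/#.##]: V02[####/#.##/#.##]+1* V11[##.#/##.#/####]+1
p2 H@[####/#.##/#.##] terminal -1; root [##.#/#..#/#.##] d6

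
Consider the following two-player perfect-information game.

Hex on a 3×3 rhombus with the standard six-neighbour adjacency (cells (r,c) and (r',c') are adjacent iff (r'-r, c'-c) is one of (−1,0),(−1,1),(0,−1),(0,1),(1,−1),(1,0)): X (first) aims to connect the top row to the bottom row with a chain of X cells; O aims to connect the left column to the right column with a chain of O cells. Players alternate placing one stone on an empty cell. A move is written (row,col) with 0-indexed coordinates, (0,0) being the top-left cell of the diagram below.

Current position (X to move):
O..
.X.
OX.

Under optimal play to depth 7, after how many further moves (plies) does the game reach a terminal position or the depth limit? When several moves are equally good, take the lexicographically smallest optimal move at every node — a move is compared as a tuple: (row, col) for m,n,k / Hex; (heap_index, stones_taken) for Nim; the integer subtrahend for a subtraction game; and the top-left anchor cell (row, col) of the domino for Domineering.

ply 1, X at O../.X./OX. | (0,1)=+1→OX./.X./OX.*; (0,2)=+1→O.X/.X./OX.; (1,0)=+1→O../XX./OX.; (1,2)=+1→O../.XX/OX.; (2,2)=+1→O../.X./OXX
ply 2: OX./.X./OX. is terminal -1 (O); from O../.X./OX. depth 7

PV length from [O../.X./OX.]: 1 ply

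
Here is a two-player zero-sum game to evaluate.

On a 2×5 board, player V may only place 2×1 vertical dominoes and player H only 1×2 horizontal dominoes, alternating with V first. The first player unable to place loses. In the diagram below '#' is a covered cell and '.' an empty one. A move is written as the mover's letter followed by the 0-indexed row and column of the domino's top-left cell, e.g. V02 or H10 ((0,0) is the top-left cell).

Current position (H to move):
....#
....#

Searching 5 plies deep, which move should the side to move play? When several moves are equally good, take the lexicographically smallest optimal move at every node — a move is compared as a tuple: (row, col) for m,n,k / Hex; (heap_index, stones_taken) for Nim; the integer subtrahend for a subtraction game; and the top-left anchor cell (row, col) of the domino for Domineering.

H's best at [....#/....#]: H01

p1 H@[....#/....#]: H00[##..#/....#]-1 H01[.##.#/....#]+1* H02[..###/....#]-1 H10[....#/##..#]-1 H11[....#/.##.#]+1 H12[....#/..###]-1
p2 V@[.##.#/....#]: V00[###.#/#...#]-1* V03[.####/...##]-1
p3 H@[###.#/#...#]: H11[###.#/###.#]-1 H12[###.#/#.###]+1*
p4 V@[###.#/#.###] terminal -1; root [....#/....#] d5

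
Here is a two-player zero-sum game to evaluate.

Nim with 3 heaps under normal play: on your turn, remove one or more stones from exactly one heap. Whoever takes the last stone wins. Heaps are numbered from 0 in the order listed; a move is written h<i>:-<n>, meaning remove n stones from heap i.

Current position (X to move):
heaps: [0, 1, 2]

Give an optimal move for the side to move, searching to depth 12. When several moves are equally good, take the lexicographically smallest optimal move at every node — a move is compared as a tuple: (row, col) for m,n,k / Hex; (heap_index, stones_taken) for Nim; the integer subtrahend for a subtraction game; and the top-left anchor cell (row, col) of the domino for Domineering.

X's best at [(0,1,2)]: h2:-1

ply 1, X at (0,1,2) | h1:-1=-1→(0,0,2); h2:-1=+1→(0,1,1)*; h2:-2=-1→(0,1,0)
ply 2, O at (0,1,1) | h1:-1=-1→(0,0,1)*; h2:-1=-1→(0,1,0)
ply 3, X at (0,0,1) | h2:-1=+1→(0,0,0)*
ply 4: (0,0,0) is terminal -1 (O); from (0,1,2) depth 12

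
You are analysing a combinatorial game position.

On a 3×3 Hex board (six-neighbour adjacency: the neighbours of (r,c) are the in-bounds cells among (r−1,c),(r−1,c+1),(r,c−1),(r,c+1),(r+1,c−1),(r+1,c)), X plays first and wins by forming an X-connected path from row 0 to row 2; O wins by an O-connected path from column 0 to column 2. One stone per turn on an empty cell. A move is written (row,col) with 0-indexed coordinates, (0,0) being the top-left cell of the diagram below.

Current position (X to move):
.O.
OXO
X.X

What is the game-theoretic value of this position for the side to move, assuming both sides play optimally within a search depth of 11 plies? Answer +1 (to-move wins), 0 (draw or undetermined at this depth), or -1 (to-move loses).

ply 1, X at .O./OXO/X.X | (0,0)=-1→XO./OXO/X.X; (0,2)=+1→.OX/OXO/X.X*; (2,1)=-1→.O./OXO/XXX
ply 2: .OX/OXO/X.X is terminal -1 (O); from .O./OXO/X.X depth 11

value(.O./OXO/X.X, X) = +1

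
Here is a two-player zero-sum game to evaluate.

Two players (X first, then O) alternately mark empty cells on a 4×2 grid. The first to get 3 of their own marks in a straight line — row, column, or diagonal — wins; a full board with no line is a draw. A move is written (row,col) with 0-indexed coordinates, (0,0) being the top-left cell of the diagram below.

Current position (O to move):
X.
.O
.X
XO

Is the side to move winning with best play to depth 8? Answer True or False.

O winning at [X./.O/.X/XO]: False

[X./.O/.X/XO] O move#1: (0,1):+0/XO/.O/.X/XO*, (1,0):+0/X./OO/.X/XO, (2,0):+0/X./.O/OX/XO
[XO/.O/.X/XO] X move#2: (1,0):+0/XO/XO/.X/XO*, (2,0):+0/XO/.O/XX/XO
[XO/XO/.X/XO] O move#3: (2,0):+0/XO/XO/OX/XO*
[XO/XO/OX/XO] end (terminal +0, X#4); searched X./.O/.X/XO to 8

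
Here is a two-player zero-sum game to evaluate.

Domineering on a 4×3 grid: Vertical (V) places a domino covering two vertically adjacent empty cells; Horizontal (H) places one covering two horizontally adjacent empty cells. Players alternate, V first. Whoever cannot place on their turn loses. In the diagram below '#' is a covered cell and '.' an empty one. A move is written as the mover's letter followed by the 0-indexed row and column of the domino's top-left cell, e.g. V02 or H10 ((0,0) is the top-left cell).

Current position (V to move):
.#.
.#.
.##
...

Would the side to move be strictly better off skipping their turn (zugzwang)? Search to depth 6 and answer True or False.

zugzwang(.#./.#./.##/..., V) = False

[.#./.#./.##/...] V move#1: V00:+1/##./##./.##/...*, V02:+1/.##/.##/.##/..., V10:+1/.#./##./###/..., V20:+1/.#./.#./###/#..
[##./##./.##/...] H move#2: H30:-1/##./##./.##/##.*, H31:-1/##./##./.##/.##
[##./##./.##/##.] V move#3: V02:+1/###/###/.##/##.*
[###/###/.##/##.] end (terminal -1, H#4); searched .#./.#./.##/... to 6
suppose V passes — search the same position with H to move:
pass> [.#./.#./.##/...] H move#1: H30:-1/.#./.#./.##/##.*, H31:-1/.#./.#./.##/.##
pass> [.#./.#./.##/##.] V move#2: V00:+1/##./##./.##/##.*, V02:+1/.##/.##/.##/##., V10:+1/.#./##./###/##.
pass> [##./##./.##/##.] end (terminal -1, H#3); searched .#./.#./.##/... to 6
for V: play +1, pass +1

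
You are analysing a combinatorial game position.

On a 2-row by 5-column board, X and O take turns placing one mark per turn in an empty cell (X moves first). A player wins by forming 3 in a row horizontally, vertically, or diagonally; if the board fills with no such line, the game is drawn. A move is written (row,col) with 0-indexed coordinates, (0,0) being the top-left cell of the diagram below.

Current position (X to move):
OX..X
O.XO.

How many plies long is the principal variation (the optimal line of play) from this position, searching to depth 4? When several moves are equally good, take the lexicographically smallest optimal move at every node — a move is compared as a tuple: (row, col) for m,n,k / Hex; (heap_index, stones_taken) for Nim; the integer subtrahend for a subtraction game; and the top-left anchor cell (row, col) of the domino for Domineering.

[OX..X/O.XO.] X move#1: (0,2):+0/OXX.X/O.XO.*, (0,3):+0/OX.XX/O.XO., (1,1):+0/OX..X/OXXO., (1,4):+0/OX..X/O.XOX
[OXX.X/O.XO.] O move#2: (0,3):+0/OXXOX/O.XO.*, (1,1):-1/OXX.X/OOXO., (1,4):-1/OXX.X/O.XOO
[OXXOX/O.XO.] X move#3: (1,1):+0/OXXOX/OXXO.*, (1,4):+0/OXXOX/O.XOX
[OXXOX/OXXO.] O move#4: (1,4):+0/OXXOX/OXXOO*
[OXXOX/OXXOO] end (terminal +0, X#5); searched OX..X/O.XO. to 4

PV length from [OX..X/O.XO.]: 4 plies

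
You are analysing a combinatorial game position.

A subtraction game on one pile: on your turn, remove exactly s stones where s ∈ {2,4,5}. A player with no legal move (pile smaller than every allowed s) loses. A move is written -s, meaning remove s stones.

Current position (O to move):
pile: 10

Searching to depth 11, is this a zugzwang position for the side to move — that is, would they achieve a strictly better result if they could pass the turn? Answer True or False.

[10] O move#1: -2:+1/8*, -4:-1/6, -5:-1/5
[8] X move#2: -2:-1/6*, -4:-1/4, -5:-1/3
[6] O move#3: -2:-1/4, -4:-1/2, -5:+1/1*
[1] end (terminal -1, X#4); searched 10 to 11
suppose O passes — search the same position with X to move:
pass> [10] X move#1: -2:+1/8*, -4:-1/6, -5:-1/5
pass> [8] O move#2: -2:-1/6*, -4:-1/4, -5:-1/3
pass> [6] X move#3: -2:-1/4, -4:-1/2, -5:+1/1*
pass> [1] end (terminal -1, O#4); searched 10 to 11
for O: play +1, pass -1

zugzwang(10, O) = False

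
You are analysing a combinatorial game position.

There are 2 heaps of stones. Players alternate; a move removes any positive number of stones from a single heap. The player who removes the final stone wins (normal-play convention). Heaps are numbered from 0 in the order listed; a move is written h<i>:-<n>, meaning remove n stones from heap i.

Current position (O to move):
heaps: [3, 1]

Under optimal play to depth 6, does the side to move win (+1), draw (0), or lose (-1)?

value((3,1), O) = +1

p1 O@[(3,1)]: h0:-1[(2,1)]-1 h0:-2[(1,1)]+1* h0:-3[(0,1)]-1 h1:-1[(3,0)]-1
p2 X@[(1,1)]: h0:-1[(0,1)]-1* h1:-1[(1,0)]-1
p3 O@[(0,1)]: h1:-1[(0,0)]+1*
p4 X@[(0,0)] terminal -1; root [(3,1)] d6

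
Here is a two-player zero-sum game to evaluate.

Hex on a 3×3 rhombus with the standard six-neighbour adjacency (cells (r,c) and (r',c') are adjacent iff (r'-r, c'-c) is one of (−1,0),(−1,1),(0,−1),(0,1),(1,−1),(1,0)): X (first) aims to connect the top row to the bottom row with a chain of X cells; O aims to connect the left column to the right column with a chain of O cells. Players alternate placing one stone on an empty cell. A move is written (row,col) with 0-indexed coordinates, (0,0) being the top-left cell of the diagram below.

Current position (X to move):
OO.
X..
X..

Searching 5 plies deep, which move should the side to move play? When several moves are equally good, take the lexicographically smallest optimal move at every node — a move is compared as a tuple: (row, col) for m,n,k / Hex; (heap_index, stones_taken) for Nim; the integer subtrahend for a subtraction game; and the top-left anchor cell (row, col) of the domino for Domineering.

[OO./X../X..] X move#1: (0,2):+1/OOX/X../X..*, (1,1):-1/OO./XX./X.., (1,2):-1/OO./X.X/X.., (2,1):-1/OO./X../XX., (2,2):-1/OO./X../X.X
[OOX/X../X..] O move#2: (1,1):-1/OOX/XO./X..*, (1,2):-1/OOX/X.O/X.., (2,1):-1/OOX/X../XO., (2,2):-1/OOX/X../X.O
[OOX/XO./X..] X move#3: (1,2):+1/OOX/XOX/X..*, (2,1):-1/OOX/XO./XX., (2,2):-1/OOX/XO./X.X
[OOX/XOX/X..] O move#4: (2,1):-1/OOX/XOX/XO.*, (2,2):-1/OOX/XOX/X.O
[OOX/XOX/XO.] X move#5: (2,2):+1/OOX/XOX/XOX*
[OOX/XOX/XOX] end (terminal -1, O#6); searched OO./X../X.. to 5

X's best at [OO./X../X..]: (0,2)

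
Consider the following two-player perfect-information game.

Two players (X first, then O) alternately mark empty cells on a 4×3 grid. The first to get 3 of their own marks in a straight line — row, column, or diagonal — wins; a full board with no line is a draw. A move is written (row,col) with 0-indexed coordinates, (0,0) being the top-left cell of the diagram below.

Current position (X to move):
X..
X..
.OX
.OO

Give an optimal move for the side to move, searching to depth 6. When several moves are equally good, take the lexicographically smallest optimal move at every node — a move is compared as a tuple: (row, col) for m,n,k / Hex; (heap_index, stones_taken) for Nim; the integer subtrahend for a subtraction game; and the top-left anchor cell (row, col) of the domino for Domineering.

p1 X@[X../X../.OX/.OO]: (0,1)[XX./X../.OX/.OO]-1 (0,2)[X.X/X../.OX/.OO]-1 (1,1)[X../XX./.OX/.OO]+1* (1,2)[X../X.X/.OX/.OO]-1 (2,0)[X../X../XOX/.OO]+1 (3,0)[X../X../.OX/XOO]-1
p2 O@[X../XX./.OX/.OO] terminal -1; root [X../X../.OX/.OO] d6

X's best at [X../X../.OX/.OO]: (1,1)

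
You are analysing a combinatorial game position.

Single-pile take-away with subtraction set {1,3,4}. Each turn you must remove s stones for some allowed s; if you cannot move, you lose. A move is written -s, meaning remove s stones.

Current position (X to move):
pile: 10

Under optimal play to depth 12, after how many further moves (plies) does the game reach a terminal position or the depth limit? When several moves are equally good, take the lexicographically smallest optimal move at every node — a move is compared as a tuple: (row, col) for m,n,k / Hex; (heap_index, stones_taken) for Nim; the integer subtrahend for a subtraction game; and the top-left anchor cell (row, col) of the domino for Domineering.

p1 X@[10]: -1[9]+1* -3[7]+1 -4[6]-1
p2 O@[9]: -1[8]-1* -3[6]-1 -4[5]-1
p3 X@[8]: -1[7]+1* -3[5]-1 -4[4]-1
p4 O@[7]: -1[6]-1* -3[4]-1 -4[3]-1
p5 X@[6]: -1[5]-1 -3[3]-1 -4[2]+1*
p6 O@[2]: -1[1]-1*
p7 X@[1]: -1[0]+1*
p8 O@[0] terminal -1; root [10] d12

PV length from [10]: 7 plies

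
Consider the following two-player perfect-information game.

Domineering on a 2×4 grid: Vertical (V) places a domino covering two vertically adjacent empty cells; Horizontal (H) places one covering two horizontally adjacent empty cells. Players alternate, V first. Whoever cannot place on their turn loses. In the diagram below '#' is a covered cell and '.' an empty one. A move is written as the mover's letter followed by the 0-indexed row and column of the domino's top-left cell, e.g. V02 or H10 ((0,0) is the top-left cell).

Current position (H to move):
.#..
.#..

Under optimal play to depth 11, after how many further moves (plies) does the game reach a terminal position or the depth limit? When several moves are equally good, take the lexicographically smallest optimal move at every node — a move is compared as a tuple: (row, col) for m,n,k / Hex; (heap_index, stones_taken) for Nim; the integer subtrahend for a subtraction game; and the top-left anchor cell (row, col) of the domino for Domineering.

p1 H@[.#../.#..]: H02[.###/.#..]+1* H12[.#../.###]+1
p2 V@[.###/.#..]: V00[####/##..]-1*
p3 H@[####/##..]: H12[####/####]+1*
p4 V@[####/####] terminal -1; root [.#../.#..] d11

PV length from [.#../.#..]: 3 plies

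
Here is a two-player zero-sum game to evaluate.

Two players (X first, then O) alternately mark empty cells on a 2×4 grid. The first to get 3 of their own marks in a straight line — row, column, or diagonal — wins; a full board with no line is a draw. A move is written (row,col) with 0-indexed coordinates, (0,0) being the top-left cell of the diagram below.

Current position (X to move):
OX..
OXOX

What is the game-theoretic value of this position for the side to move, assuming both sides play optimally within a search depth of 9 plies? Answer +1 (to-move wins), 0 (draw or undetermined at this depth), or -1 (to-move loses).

value(OX../OXOX, X) = 0

[OX../OXOX] X move#1: (0,2):+0/OXX./OXOX*, (0,3):+0/OX.X/OXOX
[OXX./OXOX] O move#2: (0,3):+0/OXXO/OXOX*
[OXXO/OXOX] end (terminal +0, X#3); searched OX../OXOX to 9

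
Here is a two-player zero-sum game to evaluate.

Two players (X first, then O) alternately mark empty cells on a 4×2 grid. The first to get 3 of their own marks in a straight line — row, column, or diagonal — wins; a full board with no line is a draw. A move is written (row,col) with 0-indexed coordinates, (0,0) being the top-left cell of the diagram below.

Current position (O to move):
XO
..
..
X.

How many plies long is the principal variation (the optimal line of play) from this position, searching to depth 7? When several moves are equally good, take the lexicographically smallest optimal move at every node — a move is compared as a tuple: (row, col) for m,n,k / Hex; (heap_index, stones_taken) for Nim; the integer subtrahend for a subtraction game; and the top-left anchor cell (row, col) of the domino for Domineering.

PV length from [XO/../../X.]: 5 plies

p1 O@[XO/../../X.]: (1,0)[XO/O./../X.]+0* (1,1)[XO/.O/../X.]+0 (2,0)[XO/../O./X.]+0 (2,1)[XO/../.O/X.]+0 (3,1)[XO/../../XO]+0
p2 X@[XO/O./../X.]: (1,1)[XO/OX/../X.]+0* (2,0)[XO/O./X./X.]+0 (2,1)[XO/O./.X/X.]+0 (3,1)[XO/O./../XX]+0
p3 O@[XO/OX/../X.]: (2,0)[XO/OX/O./X.]+0* (2,1)[XO/OX/.O/X.]+0 (3,1)[XO/OX/../XO]+0
p4 X@[XO/OX/O./X.]: (2,1)[XO/OX/OX/X.]+0* (3,1)[XO/OX/O./XX]+0
p5 O@[XO/OX/OX/X.]: (3,1)[XO/OX/OX/XO]+0*
p6 X@[XO/OX/OX/XO] terminal +0; root [XO/../../X.] d7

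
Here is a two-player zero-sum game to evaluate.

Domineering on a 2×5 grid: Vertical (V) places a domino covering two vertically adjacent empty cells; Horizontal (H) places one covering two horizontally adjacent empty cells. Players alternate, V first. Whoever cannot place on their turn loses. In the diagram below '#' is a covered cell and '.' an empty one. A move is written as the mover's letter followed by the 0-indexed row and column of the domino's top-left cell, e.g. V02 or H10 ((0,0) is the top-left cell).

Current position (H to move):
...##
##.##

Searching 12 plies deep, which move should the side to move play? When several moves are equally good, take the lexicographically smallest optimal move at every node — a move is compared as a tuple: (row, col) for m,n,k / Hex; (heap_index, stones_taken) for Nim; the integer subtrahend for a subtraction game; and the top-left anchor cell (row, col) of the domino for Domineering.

ply 1, H at ...##/##.## | H00=-1→##.##/##.##; H01=+1→.####/##.##*
ply 2: .####/##.## is terminal -1 (V); from ...##/##.## depth 12

H's best at [...##/##.##]: H01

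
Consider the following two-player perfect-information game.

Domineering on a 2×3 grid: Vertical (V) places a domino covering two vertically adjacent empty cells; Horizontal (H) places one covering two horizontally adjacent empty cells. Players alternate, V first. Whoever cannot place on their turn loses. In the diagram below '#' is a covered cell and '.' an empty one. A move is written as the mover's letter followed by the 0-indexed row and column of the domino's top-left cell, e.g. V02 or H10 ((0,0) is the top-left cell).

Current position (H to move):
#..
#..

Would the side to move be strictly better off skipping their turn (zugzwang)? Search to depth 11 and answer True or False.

[#../#..] H move#1: H01:+1/###/#..*, H11:+1/#../###
[###/#..] end (terminal -1, V#2); searched #../#.. to 11
if H skipped the turn, V would face:
~ [#../#..] V move#1: V01:+1/##./##.*, V02:+1/#.#/#.#
~ [##./##.] end (terminal -1, H#2); searched #../#.. to 11
compare (H): move=+1 vs pass=-1

zugzwang(#../#.., H) = False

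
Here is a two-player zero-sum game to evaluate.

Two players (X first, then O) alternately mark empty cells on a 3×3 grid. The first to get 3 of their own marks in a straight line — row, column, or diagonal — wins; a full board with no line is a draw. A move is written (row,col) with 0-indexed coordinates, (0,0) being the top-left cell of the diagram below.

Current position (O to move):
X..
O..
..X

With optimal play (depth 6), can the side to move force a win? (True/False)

O winning at [X../O../..X]: False

p1 O@[X../O../..X]: (0,1)[XO./O../..X]-1 (0,2)[X.O/O../..X]-1 (1,1)[X../OO./..X]+0* (1,2)[X../O.O/..X]-1 (2,0)[X../O../O.X]-1 (2,1)[X../O../.OX]-1
p2 X@[X../OO./..X]: (0,1)[XX./OO./..X]-1 (0,2)[X.X/OO./..X]-1 (1,2)[X../OOX/..X]+0* (2,0)[X../OO./X.X]-1 (2,1)[X../OO./.XX]-1
p3 O@[X../OOX/..X]: (0,1)[XO./OOX/..X]-1 (0,2)[X.O/OOX/..X]+0* (2,0)[X../OOX/O.X]-1 (2,1)[X../OOX/.OX]-1
p4 X@[X.O/OOX/..X]: (0,1)[XXO/OOX/..X]-1 (2,0)[X.O/OOX/X.X]+0* (2,1)[X.O/OOX/.XX]-1
p5 O@[X.O/OOX/X.X]: (0,1)[XOO/OOX/X.X]-1 (2,1)[X.O/OOX/XOX]+0*
p6 X@[X.O/OOX/XOX]: (0,1)[XXO/OOX/XOX]+0*
p7 O@[XXO/OOX/XOX] terminal +0; root [X../O../..X] d6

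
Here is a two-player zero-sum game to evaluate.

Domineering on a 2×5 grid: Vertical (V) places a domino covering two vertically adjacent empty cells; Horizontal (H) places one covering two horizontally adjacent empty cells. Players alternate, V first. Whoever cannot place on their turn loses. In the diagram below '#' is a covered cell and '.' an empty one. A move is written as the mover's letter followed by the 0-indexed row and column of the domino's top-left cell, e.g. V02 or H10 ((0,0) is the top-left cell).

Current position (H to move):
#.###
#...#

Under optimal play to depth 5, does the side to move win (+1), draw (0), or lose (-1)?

value(#.###/#...#, H) = +1

ply 1, H at #.###/#...# | H11=+1→#.###/###.#*; H12=-1→#.###/#.###
ply 2: #.###/###.# is terminal -1 (V); from #.###/#...# depth 5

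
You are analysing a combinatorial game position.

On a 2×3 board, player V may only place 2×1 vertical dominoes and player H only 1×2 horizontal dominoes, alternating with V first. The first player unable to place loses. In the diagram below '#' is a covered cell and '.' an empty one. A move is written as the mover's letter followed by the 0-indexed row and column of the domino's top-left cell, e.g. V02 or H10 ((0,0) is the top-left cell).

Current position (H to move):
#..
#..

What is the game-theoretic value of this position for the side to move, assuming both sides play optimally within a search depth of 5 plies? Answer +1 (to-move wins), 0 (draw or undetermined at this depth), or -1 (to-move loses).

ply 1, H at #../#.. | H01=+1→###/#..*; H11=+1→#../###
ply 2: ###/#.. is terminal -1 (V); from #../#.. depth 5

value(#../#.., H) = +1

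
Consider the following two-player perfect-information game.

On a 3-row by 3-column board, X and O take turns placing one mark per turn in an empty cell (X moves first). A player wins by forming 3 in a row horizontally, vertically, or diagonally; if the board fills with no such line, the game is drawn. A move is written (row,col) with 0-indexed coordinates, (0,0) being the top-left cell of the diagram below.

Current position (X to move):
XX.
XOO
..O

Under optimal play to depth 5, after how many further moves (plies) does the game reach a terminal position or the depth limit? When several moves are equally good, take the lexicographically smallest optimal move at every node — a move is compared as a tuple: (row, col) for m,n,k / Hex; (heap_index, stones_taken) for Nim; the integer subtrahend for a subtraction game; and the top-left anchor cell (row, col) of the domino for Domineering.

PV length from [XX./XOO/..O]: 1 ply

p1 X@[XX./XOO/..O]: (0,2)[XXX/XOO/..O]+1* (2,0)[XX./XOO/X.O]+1 (2,1)[XX./XOO/.XO]-1
p2 O@[XXX/XOO/..O] terminal -1; root [XX./XOO/..O] d5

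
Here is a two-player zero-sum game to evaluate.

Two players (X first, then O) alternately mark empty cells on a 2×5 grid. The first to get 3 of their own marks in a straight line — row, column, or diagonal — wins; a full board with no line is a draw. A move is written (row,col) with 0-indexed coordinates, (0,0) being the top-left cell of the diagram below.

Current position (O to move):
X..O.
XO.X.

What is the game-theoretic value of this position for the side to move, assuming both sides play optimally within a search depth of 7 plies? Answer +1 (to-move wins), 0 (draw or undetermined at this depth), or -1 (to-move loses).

value(X..O./XO.X., O) = +1

[X..O./XO.X.] O move#1: (0,1):+0/XO.O./XO.X., (0,2):+1/X.OO./XO.X.*, (0,4):+0/X..OO/XO.X., (1,2):+0/X..O./XOOX., (1,4):+0/X..O./XO.XO
[X.OO./XO.X.] X move#2: (0,1):-1/XXOO./XO.X.*, (0,4):-1/X.OOX/XO.X., (1,2):-1/X.OO./XOXX., (1,4):-1/X.OO./XO.XX
[XXOO./XO.X.] O move#3: (0,4):+1/XXOOO/XO.X.*, (1,2):+0/XXOO./XOOX., (1,4):+0/XXOO./XO.XO
[XXOOO/XO.X.] end (terminal -1, X#4); searched X..O./XO.X. to 7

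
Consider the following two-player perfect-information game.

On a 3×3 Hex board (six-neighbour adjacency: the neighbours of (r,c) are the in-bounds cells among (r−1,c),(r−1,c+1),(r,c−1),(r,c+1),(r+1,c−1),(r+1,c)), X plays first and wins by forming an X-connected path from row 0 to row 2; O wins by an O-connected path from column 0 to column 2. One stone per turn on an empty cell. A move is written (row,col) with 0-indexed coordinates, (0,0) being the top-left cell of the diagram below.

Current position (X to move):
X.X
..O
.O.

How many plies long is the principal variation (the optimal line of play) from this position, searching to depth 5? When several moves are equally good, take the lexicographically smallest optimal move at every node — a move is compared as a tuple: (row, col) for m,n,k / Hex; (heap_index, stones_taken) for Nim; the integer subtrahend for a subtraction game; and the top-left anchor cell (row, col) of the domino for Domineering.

PV length from [X.X/..O/.O.]: 3 plies

p1 X@[X.X/..O/.O.]: (0,1)[XXX/..O/.O.]-1 (1,0)[X.X/X.O/.O.]-1 (1,1)[X.X/.XO/.O.]-1 (2,0)[X.X/..O/XO.]+1* (2,2)[X.X/..O/.OX]-1
p2 O@[X.X/..O/XO.]: (0,1)[XOX/..O/XO.]-1* (1,0)[X.X/O.O/XO.]-1 (1,1)[X.X/.OO/XO.]-1 (2,2)[X.X/..O/XOO]-1
p3 X@[XOX/..O/XO.]: (1,0)[XOX/X.O/XO.]+1* (1,1)[XOX/.XO/XO.]+1 (2,2)[XOX/..O/XOX]+1
p4 O@[XOX/X.O/XO.] terminal -1; root [X.X/..O/.O.] d5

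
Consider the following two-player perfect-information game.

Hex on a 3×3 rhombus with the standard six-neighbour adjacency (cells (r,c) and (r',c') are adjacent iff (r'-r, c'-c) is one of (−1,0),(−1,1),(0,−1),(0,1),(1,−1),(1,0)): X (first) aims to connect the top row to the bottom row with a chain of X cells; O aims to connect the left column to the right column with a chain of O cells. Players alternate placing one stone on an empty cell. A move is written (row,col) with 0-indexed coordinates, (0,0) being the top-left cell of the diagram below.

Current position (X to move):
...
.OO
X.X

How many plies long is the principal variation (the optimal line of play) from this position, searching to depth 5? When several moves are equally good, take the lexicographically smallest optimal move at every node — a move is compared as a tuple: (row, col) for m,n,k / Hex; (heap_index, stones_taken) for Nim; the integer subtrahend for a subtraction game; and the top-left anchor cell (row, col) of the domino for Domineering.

ply 1, X at .../.OO/X.X | (0,0)=-1→X../.OO/X.X; (0,1)=-1→.X./.OO/X.X; (0,2)=-1→..X/.OO/X.X; (1,0)=+1→.../XOO/X.X*; (2,1)=-1→.../.OO/XXX
ply 2, O at .../XOO/X.X | (0,0)=-1→O../XOO/X.X*; (0,1)=-1→.O./XOO/X.X; (0,2)=-1→..O/XOO/X.X; (2,1)=-1→.../XOO/XOX
ply 3, X at O../XOO/X.X | (0,1)=+1→OX./XOO/X.X*; (0,2)=-1→O.X/XOO/X.X; (2,1)=-1→O../XOO/XXX
ply 4: OX./XOO/X.X is terminal -1 (O); from .../.OO/X.X depth 5

PV length from [.../.OO/X.X]: 3 plies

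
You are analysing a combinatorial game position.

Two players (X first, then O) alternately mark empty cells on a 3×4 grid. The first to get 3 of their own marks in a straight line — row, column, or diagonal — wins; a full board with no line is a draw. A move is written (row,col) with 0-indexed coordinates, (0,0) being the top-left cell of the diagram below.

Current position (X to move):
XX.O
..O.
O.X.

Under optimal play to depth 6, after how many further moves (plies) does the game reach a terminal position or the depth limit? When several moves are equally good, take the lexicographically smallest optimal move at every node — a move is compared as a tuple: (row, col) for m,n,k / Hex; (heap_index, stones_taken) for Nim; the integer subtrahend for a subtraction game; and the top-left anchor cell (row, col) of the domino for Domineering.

PV length from [XX.O/..O./O.X.]: 1 ply

ply 1, X at XX.O/..O./O.X. | (0,2)=+1→XXXO/..O./O.X.*; (1,0)=-1→XX.O/X.O./O.X.; (1,1)=+1→XX.O/.XO./O.X.; (1,3)=-1→XX.O/..OX/O.X.; (2,1)=+1→XX.O/..O./OXX.; (2,3)=-1→XX.O/..O./O.XX
ply 2: XXXO/..O./O.X. is terminal -1 (O); from XX.O/..O./O.X. depth 6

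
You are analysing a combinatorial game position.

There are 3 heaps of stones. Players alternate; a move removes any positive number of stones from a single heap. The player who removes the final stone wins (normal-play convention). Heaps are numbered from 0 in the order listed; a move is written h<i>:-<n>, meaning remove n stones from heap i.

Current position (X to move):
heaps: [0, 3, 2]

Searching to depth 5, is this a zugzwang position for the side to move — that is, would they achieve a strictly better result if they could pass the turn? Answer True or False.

p1 X@[(0,3,2)]: h1:-1[(0,2,2)]+1* h1:-2[(0,1,2)]-1 h1:-3[(0,0,2)]-1 h2:-1[(0,3,1)]-1 h2:-2[(0,3,0)]-1
p2 O@[(0,2,2)]: h1:-1[(0,1,2)]-1* h1:-2[(0,0,2)]-1 h2:-1[(0,2,1)]-1 h2:-2[(0,2,0)]-1
p3 X@[(0,1,2)]: h1:-1[(0,0,2)]-1 h2:-1[(0,1,1)]+1* h2:-2[(0,1,0)]-1
p4 O@[(0,1,1)]: h1:-1[(0,0,1)]-1* h2:-1[(0,1,0)]-1
p5 X@[(0,0,1)]: h2:-1[(0,0,0)]+1*
p6 O@[(0,0,0)] terminal -1; root [(0,3,2)] d5
suppose X passes — search the same position with O to move:
pass> p1 O@[(0,3,2)]: h1:-1[(0,2,2)]+1* h1:-2[(0,1,2)]-1 h1:-3[(0,0,2)]-1 h2:-1[(0,3,1)]-1 h2:-2[(0,3,0)]-1
pass> p2 X@[(0,2,2)]: h1:-1[(0,1,2)]-1* h1:-2[(0,0,2)]-1 h2:-1[(0,2,1)]-1 h2:-2[(0,2,0)]-1
pass> p3 O@[(0,1,2)]: h1:-1[(0,0,2)]-1 h2:-1[(0,1,1)]+1* h2:-2[(0,1,0)]-1
pass> p4 X@[(0,1,1)]: h1:-1[(0,0,1)]-1* h2:-1[(0,1,0)]-1
pass> p5 O@[(0,0,1)]: h2:-1[(0,0,0)]+1*
pass> p6 X@[(0,0,0)] terminal -1; root [(0,3,2)] d5
for X: play +1, pass -1

zugzwang((0,3,2), X) = False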